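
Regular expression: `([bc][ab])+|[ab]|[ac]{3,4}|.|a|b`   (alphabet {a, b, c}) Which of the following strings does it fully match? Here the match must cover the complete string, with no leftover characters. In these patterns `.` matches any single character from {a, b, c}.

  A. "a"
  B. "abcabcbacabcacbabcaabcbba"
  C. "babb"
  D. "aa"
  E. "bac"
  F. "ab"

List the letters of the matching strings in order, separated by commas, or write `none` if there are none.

A, C

A → match
B → no match
C → match
D → no match
E → no match
F → no match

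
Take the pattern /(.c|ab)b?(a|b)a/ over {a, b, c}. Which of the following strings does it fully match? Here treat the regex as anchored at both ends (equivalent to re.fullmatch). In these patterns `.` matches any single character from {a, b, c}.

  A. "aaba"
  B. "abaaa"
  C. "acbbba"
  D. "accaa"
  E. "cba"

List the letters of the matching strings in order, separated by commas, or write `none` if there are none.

none

A. "aaba" → no match
B. "abaaa" → no match
C. "acbbba" → no match
D. "accaa" → no match
E. "cba" → no match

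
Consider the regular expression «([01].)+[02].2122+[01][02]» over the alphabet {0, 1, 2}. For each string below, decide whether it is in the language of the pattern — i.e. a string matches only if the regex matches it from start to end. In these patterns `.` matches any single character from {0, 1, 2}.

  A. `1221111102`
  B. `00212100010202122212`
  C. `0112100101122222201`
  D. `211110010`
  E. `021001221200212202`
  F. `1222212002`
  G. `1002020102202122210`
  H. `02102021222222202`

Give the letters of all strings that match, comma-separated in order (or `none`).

G, H

A. `1221111102` → no match
B → no match
C → no match
D. `211110010` → no match
E → no match
F. `1222212002` → no match
G → match
H → match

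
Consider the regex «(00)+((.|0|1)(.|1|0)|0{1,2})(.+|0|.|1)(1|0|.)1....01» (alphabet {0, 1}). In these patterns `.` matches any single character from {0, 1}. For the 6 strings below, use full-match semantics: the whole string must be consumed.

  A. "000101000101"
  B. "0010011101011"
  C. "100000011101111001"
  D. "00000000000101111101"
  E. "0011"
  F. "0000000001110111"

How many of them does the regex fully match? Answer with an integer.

A → match
B → no match — must end with "01"
C → no match — must start with "00"
D → match
E → no match — must end with "01"
F → no match — must end with "01"
Total matched: 2

2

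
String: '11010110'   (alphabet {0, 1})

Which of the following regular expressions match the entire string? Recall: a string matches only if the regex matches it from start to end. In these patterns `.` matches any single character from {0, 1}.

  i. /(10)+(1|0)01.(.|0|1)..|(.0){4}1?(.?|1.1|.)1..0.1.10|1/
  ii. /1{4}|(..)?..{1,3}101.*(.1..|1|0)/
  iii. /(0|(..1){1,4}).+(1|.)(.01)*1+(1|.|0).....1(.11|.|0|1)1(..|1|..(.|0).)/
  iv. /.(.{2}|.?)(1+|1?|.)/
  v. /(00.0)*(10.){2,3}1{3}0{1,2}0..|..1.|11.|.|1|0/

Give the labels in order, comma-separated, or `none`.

i → no match
ii → match
iii → no match
iv → no match
v → no match

ii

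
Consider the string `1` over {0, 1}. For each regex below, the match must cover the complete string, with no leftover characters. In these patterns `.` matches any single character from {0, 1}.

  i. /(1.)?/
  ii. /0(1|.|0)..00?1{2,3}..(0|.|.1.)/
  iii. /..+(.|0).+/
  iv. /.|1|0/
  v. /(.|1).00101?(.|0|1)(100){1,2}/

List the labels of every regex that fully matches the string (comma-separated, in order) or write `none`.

iv

i → no match
ii → no match — must start with `0`
iii → no match
iv → match
v → no match — must end with `100`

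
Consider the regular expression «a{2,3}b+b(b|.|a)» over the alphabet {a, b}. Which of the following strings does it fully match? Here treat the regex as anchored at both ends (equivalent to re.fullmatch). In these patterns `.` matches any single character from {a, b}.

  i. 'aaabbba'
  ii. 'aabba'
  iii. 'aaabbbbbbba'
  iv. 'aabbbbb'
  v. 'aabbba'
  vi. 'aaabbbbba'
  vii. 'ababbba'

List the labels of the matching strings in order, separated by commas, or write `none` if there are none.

i, ii, iii, iv, v, vi

i → match
ii → match
iii → match
iv → match
v → match
vi → match
vii → no match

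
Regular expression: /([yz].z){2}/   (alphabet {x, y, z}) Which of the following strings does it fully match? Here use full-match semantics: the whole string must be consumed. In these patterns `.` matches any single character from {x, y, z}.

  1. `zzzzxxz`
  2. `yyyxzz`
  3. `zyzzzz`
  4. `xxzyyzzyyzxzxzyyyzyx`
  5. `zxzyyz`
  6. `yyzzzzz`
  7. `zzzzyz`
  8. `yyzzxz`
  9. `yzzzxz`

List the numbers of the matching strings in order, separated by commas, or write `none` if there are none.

1. `zzzzxxz` → no match
2. `yyyxzz` → no match
3. `zyzzzz` → match
4 → no match — must end with `z`
5. `zxzyyz` → match
6. `yyzzzzz` → no match
7. `zzzzyz` → match
8. `yyzzxz` → match
9. `yzzzxz` → match

3, 5, 7, 8, 9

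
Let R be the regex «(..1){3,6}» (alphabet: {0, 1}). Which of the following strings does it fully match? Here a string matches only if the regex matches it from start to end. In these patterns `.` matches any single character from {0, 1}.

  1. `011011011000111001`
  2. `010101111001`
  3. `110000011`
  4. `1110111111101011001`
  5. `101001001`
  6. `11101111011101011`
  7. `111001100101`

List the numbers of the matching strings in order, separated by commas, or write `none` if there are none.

5

1 → no match
2 → no match
3 → no match
4 → no match
5 → match
6 → no match
7 → no match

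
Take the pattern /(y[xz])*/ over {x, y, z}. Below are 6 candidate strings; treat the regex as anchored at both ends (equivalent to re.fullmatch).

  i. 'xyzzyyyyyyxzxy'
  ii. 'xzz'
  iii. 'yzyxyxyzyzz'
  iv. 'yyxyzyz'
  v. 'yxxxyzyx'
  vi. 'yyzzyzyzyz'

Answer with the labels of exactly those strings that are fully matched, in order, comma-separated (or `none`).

i → no match
ii → no match
iii → no match
iv → no match
v → no match
vi → no match

none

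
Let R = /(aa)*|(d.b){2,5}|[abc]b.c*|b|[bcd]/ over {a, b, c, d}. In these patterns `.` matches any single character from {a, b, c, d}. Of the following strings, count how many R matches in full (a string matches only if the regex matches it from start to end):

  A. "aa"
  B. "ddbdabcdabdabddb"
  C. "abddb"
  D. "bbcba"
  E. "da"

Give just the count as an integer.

1

A. "aa" → match
B → no match
C. "abddb" → no match
D. "bbcba" → no match
E. "da" → no match
Total matched: 1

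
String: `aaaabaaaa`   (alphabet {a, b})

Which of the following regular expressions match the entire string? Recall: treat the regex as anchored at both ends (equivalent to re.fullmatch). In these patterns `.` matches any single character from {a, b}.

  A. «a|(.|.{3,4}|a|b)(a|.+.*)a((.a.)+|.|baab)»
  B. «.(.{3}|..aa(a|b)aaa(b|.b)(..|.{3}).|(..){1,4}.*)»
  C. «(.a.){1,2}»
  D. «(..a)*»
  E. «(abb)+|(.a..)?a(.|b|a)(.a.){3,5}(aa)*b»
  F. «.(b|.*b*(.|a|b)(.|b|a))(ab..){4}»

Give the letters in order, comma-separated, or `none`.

A → match
B → match
C → no match
D → match
E → no match
F → no match

A, B, D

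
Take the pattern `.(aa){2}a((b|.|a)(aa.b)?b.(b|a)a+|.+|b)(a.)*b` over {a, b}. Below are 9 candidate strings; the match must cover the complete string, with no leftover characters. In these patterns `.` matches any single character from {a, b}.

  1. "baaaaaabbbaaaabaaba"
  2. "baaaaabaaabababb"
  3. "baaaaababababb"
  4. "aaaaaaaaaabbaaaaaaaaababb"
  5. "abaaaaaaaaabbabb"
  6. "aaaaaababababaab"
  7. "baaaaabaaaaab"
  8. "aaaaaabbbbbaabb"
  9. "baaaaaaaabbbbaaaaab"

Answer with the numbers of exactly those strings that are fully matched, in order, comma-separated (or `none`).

1 → no match — must end with "b"
2 → match
3 → match
4 → match
5 → no match
6 → match
7 → match
8 → match
9 → match

2, 3, 4, 6, 7, 8, 9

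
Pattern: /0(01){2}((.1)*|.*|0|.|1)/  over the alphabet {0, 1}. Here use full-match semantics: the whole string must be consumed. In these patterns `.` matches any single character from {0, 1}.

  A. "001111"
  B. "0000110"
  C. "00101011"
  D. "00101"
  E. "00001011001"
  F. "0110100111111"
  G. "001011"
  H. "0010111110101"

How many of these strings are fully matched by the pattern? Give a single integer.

A → no match
B → no match — must start with "001"
C → match
D → match
E → no match — must start with "001"
F → no match — must start with "001"
G → match
H → match
Total matched: 4

4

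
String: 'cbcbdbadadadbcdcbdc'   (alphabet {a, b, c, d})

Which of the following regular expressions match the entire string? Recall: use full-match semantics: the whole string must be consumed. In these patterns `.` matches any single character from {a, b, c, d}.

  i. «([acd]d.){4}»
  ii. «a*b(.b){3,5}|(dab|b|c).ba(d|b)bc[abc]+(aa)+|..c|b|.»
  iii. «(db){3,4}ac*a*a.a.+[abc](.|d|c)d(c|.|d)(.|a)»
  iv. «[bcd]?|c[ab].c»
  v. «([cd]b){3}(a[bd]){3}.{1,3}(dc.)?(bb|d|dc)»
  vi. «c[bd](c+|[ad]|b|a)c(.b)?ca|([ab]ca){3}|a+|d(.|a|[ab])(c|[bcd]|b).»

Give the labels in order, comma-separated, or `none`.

v

i → no match
ii → no match
iii → no match — must start with 'db'
iv → no match
v → match
vi → no match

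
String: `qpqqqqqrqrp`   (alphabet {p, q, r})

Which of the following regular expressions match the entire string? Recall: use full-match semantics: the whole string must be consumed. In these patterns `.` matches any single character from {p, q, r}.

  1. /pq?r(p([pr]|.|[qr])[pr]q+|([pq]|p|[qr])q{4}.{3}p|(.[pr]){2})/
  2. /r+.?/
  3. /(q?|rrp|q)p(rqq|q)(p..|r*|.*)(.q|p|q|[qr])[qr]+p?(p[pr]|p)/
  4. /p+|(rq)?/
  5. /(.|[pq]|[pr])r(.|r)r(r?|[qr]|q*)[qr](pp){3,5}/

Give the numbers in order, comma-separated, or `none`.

1 → no match — must start with `p`
2 → no match — must start with `r`
3 → match
4 → no match
5 → no match — must end with `pp`

3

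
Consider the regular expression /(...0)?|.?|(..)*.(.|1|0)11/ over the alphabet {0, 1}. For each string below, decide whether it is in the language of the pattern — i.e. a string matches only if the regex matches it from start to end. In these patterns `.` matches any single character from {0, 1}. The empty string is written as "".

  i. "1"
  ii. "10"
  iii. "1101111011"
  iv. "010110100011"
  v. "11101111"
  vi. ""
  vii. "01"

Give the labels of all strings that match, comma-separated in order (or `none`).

i → match
ii → no match
iii → match
iv → match
v → match
vi → match
vii → no match

i, iii, iv, v, vi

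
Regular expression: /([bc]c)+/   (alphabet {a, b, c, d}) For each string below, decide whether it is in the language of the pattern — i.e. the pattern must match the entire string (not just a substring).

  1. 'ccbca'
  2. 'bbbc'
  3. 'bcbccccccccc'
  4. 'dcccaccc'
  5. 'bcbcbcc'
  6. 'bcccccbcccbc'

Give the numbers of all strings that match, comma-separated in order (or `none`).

1 → no match — must end with 'c'
2 → no match
3 → match
4 → no match
5 → no match
6 → match

3, 6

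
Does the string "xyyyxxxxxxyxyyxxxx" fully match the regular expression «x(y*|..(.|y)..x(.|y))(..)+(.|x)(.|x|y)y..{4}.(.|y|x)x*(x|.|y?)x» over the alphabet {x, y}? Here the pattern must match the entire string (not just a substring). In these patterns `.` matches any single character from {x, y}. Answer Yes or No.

No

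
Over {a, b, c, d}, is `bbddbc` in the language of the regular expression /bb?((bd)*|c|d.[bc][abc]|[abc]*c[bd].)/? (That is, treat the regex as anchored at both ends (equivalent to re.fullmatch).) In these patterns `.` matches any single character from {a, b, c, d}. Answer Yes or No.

Yes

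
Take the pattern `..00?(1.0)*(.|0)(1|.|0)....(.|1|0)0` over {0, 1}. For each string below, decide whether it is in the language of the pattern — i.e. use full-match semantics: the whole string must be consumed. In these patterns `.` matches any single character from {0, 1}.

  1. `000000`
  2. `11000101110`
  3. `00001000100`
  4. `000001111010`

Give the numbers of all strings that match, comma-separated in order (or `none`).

2, 3, 4

1 → no match
2 → match
3 → match
4 → match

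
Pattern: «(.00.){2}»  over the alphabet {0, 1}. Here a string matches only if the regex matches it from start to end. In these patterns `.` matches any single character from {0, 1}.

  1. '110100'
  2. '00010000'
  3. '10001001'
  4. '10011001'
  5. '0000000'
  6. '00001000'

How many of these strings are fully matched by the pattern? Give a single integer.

4

1 → no match
2 → match
3 → match
4 → match
5 → no match
6 → match
Total matched: 4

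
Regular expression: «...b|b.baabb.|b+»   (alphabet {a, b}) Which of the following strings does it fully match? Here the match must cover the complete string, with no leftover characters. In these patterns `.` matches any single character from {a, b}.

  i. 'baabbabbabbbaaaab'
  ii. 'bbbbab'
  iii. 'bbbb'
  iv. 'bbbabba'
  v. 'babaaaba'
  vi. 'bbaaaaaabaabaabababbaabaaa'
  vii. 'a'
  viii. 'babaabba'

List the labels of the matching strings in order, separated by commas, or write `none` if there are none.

i → no match
ii → no match
iii → match
iv → no match
v → no match
vi → no match
vii → no match
viii → match

iii, viii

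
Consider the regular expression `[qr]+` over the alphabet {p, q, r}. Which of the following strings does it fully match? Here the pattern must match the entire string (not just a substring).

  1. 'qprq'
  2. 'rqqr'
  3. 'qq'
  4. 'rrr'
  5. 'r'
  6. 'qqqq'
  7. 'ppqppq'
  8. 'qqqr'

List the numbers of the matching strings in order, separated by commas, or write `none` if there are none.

2, 3, 4, 5, 6, 8

1 → no match
2 → match
3 → match
4 → match
5 → match
6 → match
7 → no match
8 → match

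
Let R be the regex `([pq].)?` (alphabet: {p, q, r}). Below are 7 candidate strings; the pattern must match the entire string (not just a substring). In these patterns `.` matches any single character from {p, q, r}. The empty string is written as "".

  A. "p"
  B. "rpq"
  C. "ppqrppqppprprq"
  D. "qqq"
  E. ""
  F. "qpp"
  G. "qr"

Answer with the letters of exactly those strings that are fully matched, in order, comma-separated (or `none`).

E, G

A → no match
B → no match
C → no match
D → no match
E → match
F → no match
G → match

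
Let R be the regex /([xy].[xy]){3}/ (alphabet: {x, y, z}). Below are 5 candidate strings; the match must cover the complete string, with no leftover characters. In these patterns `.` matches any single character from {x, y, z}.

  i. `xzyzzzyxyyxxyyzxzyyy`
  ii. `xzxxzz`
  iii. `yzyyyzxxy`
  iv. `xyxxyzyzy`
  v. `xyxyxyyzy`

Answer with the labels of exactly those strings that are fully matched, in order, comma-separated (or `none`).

i → no match
ii → no match
iii → no match
iv → no match
v → match

v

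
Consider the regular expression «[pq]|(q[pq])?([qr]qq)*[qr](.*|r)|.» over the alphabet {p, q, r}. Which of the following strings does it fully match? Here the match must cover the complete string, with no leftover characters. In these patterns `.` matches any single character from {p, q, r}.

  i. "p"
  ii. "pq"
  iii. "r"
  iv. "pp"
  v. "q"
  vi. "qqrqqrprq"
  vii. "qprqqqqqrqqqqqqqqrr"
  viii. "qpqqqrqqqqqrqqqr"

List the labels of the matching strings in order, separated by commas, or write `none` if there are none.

i, iii, v, vi, vii, viii

i → match
ii → no match
iii → match
iv → no match
v → match
vi → match
vii → match
viii → match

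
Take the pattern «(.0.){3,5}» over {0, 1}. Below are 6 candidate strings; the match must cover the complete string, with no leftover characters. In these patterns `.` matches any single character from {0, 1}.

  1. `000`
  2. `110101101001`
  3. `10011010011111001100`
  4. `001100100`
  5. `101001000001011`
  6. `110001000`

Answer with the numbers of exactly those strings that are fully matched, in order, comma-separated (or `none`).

1. `000` → no match
2. `110101101001` → no match
3 → no match
4. `001100100` → match
5 → no match
6. `110001000` → no match

4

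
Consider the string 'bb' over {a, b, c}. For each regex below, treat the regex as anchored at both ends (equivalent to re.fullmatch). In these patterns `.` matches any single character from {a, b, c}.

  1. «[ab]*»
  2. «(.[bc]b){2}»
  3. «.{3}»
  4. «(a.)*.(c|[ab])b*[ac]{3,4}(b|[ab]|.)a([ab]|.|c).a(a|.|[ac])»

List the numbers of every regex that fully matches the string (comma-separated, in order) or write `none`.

1

1 → match
2 → no match
3 → no match
4 → no match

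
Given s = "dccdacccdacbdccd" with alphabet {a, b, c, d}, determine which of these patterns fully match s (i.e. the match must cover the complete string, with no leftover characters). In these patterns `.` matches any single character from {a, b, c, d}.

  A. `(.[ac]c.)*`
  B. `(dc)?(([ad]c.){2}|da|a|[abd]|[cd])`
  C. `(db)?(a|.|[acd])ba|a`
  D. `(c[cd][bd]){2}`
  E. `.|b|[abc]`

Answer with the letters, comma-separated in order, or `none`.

A

A → match
B → no match
C → no match
D → no match — must start with "c"
E → no match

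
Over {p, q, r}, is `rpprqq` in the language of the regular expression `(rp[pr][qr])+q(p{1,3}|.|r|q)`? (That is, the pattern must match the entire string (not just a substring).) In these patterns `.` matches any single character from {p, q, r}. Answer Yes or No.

Yes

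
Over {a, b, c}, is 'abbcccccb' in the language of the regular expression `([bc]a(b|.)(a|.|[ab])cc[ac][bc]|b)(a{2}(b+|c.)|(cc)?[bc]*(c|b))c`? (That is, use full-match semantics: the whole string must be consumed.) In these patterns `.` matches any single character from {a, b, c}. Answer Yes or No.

Every match must end with 'c', but 'abbcccccb' does not.

No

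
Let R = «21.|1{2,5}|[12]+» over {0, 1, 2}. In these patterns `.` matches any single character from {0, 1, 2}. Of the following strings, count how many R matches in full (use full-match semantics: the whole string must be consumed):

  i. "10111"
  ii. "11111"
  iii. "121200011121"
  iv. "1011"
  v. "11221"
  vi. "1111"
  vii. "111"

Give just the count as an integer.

4

i → no match
ii → match
iii → no match
iv → no match
v → match
vi → match
vii → match
Total matched: 4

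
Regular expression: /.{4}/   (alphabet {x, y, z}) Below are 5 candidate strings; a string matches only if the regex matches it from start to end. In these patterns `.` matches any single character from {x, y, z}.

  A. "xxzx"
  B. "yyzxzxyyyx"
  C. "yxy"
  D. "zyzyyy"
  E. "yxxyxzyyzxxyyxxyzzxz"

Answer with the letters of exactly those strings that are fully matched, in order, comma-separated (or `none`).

A

A → match
B → no match
C → no match
D → no match
E → no match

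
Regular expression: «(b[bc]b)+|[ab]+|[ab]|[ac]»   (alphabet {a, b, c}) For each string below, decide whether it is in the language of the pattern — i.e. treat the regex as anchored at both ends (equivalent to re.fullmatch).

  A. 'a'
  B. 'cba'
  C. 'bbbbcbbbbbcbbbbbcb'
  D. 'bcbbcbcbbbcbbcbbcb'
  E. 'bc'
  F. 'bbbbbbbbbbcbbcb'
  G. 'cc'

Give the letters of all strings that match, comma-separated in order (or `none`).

A → match
B → no match
C → match
D → no match
E → no match
F → match
G → no match

A, C, F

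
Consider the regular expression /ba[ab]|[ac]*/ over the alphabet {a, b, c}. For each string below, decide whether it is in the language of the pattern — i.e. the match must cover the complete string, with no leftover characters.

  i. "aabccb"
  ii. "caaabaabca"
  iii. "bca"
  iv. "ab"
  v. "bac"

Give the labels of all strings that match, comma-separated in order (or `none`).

none

i → no match
ii → no match
iii → no match
iv → no match
v → no match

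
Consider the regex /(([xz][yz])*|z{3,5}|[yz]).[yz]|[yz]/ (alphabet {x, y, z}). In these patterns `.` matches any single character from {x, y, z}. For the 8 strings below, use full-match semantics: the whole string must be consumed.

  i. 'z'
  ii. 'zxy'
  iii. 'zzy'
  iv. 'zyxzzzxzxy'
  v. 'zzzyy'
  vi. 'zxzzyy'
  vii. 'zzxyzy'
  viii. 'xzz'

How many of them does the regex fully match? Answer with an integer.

6

i → match
ii → match
iii → match
iv → match
v → match
vi → no match
vii → match
viii → no match
Total matched: 6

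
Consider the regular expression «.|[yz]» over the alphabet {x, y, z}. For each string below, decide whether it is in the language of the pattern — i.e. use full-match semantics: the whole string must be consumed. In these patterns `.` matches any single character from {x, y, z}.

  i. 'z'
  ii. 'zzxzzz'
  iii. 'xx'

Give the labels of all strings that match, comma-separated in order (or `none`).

i

i → match
ii → no match
iii → no match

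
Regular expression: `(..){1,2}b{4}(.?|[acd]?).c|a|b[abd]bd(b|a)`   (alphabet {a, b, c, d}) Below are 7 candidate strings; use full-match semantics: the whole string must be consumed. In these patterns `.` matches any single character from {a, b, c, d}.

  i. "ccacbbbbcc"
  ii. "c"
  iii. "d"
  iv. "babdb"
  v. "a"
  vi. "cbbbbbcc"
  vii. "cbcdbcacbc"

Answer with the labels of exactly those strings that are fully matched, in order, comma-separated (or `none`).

i, iv, v, vi

i → match
ii → no match
iii → no match
iv → match
v → match
vi → match
vii → no match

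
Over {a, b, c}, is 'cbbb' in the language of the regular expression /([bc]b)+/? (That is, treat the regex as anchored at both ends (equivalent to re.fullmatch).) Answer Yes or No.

Yes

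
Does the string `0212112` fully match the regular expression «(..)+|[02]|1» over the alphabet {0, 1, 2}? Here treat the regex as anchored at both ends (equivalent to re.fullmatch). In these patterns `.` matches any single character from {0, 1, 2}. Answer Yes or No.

No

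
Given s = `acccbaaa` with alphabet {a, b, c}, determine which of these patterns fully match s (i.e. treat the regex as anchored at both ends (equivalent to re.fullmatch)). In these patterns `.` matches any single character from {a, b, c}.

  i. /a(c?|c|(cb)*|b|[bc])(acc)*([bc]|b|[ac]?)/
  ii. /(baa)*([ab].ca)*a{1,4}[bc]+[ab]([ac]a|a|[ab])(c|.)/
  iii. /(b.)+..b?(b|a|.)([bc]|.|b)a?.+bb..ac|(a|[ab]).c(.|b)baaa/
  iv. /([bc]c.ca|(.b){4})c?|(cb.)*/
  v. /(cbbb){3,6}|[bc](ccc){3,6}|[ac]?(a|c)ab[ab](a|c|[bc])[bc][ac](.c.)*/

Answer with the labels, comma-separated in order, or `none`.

ii, iii

i → no match
ii → match
iii → match
iv → no match
v → no match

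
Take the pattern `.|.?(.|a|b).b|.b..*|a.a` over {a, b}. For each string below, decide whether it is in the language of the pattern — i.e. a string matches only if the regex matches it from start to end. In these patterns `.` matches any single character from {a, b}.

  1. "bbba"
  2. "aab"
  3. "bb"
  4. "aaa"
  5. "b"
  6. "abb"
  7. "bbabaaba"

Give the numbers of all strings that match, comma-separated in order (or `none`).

1. "bbba" → match
2. "aab" → match
3. "bb" → no match
4. "aaa" → match
5. "b" → match
6. "abb" → match
7. "bbabaaba" → match

1, 2, 4, 5, 6, 7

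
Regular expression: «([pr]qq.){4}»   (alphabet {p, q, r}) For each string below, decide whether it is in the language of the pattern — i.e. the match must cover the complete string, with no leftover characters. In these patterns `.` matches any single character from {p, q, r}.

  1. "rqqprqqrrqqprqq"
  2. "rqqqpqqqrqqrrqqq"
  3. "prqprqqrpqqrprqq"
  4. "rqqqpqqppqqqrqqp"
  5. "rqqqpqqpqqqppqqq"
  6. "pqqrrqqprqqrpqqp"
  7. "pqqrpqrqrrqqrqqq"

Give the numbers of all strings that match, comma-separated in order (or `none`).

2, 4, 6

1 → no match
2 → match
3 → no match
4 → match
5 → no match
6 → match
7 → no match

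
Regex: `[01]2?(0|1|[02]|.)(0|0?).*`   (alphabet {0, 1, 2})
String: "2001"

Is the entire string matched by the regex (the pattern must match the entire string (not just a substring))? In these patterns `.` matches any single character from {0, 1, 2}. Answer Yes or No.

No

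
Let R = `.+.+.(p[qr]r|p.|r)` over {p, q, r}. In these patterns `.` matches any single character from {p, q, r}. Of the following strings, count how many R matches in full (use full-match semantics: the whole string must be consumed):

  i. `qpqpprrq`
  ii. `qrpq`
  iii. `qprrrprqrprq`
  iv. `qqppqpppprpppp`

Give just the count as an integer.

1

i. `qpqpprrq` → no match
ii. `qrpq` → no match
iii. `qprrrprqrprq` → no match
iv → match
Total matched: 1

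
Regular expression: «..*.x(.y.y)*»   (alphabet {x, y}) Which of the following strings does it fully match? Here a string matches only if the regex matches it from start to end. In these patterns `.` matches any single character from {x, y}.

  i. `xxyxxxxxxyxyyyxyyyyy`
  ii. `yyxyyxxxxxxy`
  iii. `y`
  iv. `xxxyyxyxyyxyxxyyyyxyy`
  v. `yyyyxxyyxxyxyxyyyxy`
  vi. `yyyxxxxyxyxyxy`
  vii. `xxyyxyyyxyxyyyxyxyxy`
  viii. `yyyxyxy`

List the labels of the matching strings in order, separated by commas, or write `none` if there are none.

i → match
ii → no match
iii → no match
iv → no match
v → no match
vi → match
vii → no match
viii → no match

i, vi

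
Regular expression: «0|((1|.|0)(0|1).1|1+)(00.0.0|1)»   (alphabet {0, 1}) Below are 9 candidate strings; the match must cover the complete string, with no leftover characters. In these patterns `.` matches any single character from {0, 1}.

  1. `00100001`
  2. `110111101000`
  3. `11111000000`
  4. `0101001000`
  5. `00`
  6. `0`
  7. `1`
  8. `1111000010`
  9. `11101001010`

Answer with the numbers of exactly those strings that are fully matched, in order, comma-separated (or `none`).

1 → no match
2 → no match
3 → match
4 → match
5 → no match
6 → match
7 → no match
8 → match
9 → no match

3, 4, 6, 8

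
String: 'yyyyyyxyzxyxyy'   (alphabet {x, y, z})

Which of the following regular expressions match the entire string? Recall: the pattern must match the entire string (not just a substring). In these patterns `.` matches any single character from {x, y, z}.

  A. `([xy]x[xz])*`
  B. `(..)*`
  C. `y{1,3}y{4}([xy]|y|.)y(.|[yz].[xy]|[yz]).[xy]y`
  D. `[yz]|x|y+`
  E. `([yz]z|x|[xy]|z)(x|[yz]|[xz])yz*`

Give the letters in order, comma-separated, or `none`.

A → no match
B → match
C → match
D → no match
E → no match

B, C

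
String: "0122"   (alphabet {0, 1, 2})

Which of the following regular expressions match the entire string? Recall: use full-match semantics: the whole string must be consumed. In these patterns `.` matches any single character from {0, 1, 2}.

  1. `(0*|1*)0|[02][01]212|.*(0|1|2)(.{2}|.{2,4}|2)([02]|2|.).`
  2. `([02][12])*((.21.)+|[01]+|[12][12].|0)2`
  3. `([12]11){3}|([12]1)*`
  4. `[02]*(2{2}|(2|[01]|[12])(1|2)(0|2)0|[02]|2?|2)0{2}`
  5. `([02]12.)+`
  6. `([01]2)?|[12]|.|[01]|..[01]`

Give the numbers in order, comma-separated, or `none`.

5

1 → no match
2 → no match
3 → no match
4 → no match — must end with "0"
5 → match
6 → no match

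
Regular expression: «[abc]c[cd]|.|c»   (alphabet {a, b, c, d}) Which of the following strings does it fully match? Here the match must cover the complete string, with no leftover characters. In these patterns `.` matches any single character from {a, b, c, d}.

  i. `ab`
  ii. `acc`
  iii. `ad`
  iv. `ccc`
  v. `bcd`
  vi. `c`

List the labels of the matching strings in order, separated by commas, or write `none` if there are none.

i → no match
ii → match
iii → no match
iv → match
v → match
vi → match

ii, iv, v, vi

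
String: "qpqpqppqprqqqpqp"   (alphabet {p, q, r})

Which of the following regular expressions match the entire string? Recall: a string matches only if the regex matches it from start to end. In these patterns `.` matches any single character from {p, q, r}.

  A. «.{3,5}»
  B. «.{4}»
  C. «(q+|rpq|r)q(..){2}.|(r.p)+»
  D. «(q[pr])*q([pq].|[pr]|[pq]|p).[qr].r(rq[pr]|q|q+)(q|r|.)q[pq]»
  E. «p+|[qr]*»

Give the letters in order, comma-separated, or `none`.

D

A → no match
B → no match
C → no match
D → match
E → no match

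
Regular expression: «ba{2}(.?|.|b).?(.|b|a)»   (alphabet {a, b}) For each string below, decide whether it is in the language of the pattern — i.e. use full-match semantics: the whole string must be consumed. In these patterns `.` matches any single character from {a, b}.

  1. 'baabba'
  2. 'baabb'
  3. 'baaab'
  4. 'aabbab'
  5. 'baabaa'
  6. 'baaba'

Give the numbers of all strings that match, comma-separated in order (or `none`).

1 → match
2 → match
3 → match
4 → no match — must start with 'ba'
5 → match
6 → match

1, 2, 3, 5, 6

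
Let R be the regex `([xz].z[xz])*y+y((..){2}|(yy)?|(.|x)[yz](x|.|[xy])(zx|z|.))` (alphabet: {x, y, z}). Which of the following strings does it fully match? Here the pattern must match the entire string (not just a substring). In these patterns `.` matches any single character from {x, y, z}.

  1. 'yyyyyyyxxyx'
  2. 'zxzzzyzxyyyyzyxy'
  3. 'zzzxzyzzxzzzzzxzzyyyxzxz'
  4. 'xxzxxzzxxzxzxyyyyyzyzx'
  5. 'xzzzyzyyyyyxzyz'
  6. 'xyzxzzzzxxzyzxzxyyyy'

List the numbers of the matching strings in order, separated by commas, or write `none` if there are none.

1 → match
2 → match
3 → no match
4 → no match
5 → no match
6 → no match

1, 2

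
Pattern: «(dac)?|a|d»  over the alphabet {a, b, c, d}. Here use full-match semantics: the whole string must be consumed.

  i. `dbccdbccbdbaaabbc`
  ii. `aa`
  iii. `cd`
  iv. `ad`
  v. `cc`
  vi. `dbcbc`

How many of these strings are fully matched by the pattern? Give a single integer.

0

i → no match
ii. `aa` → no match
iii. `cd` → no match
iv. `ad` → no match
v. `cc` → no match
vi. `dbcbc` → no match
Total matched: 0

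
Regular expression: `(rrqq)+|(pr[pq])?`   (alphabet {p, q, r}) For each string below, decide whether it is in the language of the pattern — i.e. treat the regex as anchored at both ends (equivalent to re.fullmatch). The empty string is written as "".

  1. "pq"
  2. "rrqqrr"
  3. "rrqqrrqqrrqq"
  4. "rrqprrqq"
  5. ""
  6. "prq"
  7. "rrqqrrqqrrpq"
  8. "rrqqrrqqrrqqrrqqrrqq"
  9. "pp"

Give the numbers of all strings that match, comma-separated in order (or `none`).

1 → no match
2 → no match
3 → match
4 → no match
5 → match
6 → match
7 → no match
8 → match
9 → no match

3, 5, 6, 8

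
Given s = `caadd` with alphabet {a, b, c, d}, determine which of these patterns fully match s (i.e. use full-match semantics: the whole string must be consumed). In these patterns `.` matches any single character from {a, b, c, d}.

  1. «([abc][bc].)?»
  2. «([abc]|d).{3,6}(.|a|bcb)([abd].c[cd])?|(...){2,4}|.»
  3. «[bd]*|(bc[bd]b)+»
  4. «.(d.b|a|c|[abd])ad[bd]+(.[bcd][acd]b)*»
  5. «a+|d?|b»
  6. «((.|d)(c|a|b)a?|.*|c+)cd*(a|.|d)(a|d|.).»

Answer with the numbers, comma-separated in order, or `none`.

2, 4

1 → no match
2 → match
3 → no match
4 → match
5 → no match
6 → no match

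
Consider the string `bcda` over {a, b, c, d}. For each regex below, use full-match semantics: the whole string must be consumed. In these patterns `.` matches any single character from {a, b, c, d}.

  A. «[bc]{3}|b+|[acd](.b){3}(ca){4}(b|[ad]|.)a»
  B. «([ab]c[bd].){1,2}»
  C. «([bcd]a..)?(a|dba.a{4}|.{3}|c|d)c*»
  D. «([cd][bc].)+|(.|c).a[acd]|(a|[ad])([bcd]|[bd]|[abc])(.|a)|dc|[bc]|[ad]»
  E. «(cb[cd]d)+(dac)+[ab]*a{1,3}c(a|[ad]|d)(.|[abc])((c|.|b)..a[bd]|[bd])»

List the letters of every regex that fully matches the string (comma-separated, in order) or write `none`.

B

A → no match
B → match
C → no match
D → no match
E → no match — must start with `cb`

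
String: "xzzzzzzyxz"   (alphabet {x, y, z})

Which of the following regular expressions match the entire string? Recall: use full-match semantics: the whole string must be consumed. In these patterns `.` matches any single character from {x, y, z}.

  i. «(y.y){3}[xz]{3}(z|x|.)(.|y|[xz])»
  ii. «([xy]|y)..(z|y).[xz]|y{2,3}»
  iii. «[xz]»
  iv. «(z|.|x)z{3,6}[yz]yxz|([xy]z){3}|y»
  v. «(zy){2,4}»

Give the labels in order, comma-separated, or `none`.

i → no match — must start with "y"
ii → no match
iii → no match
iv → match
v → no match — must start with "zy"

iv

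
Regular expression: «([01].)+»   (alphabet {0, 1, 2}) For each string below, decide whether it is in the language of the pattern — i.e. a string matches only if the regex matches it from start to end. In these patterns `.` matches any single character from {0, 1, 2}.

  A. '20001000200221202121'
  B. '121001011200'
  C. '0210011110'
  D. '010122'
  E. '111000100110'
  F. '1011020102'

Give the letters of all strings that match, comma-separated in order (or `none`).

B, C, E, F

A → no match
B. '121001011200' → match
C. '0210011110' → match
D. '010122' → no match
E. '111000100110' → match
F. '1011020102' → match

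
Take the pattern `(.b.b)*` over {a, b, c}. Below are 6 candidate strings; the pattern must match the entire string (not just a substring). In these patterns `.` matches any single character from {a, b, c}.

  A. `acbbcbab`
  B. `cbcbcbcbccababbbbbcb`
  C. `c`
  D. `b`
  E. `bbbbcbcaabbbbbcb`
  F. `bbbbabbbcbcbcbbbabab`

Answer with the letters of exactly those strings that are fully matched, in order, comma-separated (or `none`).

A → no match
B → no match
C → no match
D → no match
E → no match
F → match

F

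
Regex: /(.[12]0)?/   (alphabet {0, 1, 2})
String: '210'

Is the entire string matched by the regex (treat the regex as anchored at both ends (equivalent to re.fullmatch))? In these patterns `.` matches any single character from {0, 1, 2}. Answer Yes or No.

Yes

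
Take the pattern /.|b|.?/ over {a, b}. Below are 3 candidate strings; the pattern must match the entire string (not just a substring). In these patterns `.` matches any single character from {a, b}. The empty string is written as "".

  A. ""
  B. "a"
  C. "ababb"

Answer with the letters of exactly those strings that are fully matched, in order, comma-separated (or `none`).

A. "" → match
B. "a" → match
C. "ababb" → no match

A, B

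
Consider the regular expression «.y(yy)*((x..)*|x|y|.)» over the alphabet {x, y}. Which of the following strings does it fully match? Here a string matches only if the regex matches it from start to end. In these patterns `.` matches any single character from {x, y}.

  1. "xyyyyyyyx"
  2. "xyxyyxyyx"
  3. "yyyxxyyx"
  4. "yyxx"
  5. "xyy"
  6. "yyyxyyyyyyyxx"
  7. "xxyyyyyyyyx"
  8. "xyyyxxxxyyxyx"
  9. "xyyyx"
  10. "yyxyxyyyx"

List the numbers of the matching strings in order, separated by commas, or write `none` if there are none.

1, 5, 8, 9

1 → match
2 → no match
3 → no match
4 → no match
5 → match
6 → no match
7 → no match
8 → match
9 → match
10 → no match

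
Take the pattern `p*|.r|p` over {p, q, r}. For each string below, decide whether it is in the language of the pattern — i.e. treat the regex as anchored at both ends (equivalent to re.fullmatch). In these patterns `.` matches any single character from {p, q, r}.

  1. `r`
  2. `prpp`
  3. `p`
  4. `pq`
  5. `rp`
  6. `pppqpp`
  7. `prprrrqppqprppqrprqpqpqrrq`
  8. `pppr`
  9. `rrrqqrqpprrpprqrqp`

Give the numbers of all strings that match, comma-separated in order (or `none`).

3

1. `r` → no match
2. `prpp` → no match
3. `p` → match
4. `pq` → no match
5. `rp` → no match
6. `pppqpp` → no match
7 → no match
8. `pppr` → no match
9 → no match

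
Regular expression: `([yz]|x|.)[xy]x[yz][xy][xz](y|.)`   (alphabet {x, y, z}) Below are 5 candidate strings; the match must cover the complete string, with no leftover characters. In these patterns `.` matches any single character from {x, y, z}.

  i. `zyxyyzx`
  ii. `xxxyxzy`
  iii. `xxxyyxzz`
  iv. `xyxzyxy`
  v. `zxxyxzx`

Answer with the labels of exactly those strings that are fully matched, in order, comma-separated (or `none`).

i, ii, iv, v

i → match
ii → match
iii → no match
iv → match
v → match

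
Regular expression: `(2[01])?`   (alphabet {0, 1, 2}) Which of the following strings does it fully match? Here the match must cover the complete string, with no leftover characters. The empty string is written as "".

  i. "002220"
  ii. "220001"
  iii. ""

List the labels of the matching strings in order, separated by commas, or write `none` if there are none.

i → no match
ii → no match
iii → match

iii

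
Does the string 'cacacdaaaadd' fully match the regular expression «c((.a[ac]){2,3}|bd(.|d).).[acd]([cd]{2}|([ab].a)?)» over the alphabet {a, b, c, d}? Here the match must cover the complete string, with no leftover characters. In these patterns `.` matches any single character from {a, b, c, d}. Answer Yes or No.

No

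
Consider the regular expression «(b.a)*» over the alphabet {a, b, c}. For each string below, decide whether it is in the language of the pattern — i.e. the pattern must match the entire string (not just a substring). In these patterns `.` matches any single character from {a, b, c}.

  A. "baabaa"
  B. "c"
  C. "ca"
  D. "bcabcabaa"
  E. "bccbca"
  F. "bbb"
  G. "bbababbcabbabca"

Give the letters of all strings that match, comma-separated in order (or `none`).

A → match
B → no match
C → no match
D → match
E → no match
F → no match
G → no match

A, D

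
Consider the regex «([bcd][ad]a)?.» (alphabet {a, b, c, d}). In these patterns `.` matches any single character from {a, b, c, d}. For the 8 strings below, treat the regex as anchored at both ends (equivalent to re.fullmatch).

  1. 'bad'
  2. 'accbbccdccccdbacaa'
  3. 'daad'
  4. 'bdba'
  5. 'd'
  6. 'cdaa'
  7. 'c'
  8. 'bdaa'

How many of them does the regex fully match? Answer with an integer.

1. 'bad' → no match
2 → no match
3. 'daad' → match
4. 'bdba' → no match
5. 'd' → match
6. 'cdaa' → match
7. 'c' → match
8. 'bdaa' → match
Total matched: 5

5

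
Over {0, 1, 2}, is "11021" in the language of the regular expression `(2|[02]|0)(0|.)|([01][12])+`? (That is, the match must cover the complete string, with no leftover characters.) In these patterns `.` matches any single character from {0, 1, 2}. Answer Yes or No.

No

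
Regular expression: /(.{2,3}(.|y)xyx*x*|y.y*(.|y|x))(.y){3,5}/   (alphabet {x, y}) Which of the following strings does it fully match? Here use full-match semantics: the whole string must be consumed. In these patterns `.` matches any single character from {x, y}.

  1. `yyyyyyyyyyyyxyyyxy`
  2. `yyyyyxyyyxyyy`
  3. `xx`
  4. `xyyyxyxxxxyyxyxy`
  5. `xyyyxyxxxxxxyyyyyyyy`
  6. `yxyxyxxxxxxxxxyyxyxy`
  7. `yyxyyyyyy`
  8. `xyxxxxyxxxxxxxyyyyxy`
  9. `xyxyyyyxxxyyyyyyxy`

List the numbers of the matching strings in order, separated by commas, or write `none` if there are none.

1 → match
2 → match
3 → no match — must end with `y`
4 → match
5 → match
6 → match
7 → match
8 → no match
9 → no match

1, 2, 4, 5, 6, 7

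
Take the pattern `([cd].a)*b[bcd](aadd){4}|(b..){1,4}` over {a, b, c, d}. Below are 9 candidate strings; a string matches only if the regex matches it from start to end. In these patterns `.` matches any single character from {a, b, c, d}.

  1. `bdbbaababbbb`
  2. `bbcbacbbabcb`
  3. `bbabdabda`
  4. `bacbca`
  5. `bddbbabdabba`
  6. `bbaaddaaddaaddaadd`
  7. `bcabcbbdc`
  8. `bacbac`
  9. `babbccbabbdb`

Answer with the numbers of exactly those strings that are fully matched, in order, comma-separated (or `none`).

1, 2, 3, 4, 5, 6, 7, 8, 9

1 → match
2 → match
3 → match
4 → match
5 → match
6 → match
7 → match
8 → match
9 → match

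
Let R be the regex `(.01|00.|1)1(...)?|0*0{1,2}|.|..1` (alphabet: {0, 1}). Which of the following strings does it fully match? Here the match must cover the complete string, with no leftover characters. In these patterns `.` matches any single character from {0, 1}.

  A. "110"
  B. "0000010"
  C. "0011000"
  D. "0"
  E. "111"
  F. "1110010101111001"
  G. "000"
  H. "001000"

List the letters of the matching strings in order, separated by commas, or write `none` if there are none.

A. "110" → no match
B. "0000010" → no match
C. "0011000" → match
D. "0" → match
E. "111" → match
F → no match
G. "000" → match
H. "001000" → no match

C, D, E, G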